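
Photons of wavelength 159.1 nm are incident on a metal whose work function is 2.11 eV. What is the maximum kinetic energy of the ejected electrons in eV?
5.6828 eV

Using Einstein's photoelectric equation: KE_max = hf - φ = hc/λ - φ

First, calculate the photon energy:
E_photon = hc/λ = (6.626×10⁻³⁴ J·s)(3×10⁸ m/s) / (159.1×10⁻⁹ m)
E_photon = 7.7928 eV

Then, the maximum kinetic energy:
KE_max = E_photon - φ = 7.7928 eV - 2.11 eV = 5.6828 eV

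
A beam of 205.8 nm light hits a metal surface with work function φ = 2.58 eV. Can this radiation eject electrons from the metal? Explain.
Yes

For photoemission, the photon energy must exceed the work function.

Photon energy: E = hc/λ = 6.0245 eV
Work function: φ = 2.58 eV

Since E_photon (6.0245 eV) > φ (2.58 eV), photoemission WILL occur.
The threshold wavelength is λ₀ = hc/φ = 480.6 nm.
Since 205.8 nm < 480.6 nm, the light has sufficient energy.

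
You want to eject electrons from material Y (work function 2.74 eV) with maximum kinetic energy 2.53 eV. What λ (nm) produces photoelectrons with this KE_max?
235.26 nm

From Einstein's equation: KE_max = hc/λ - φ

Rearranging for λ:
hc/λ = KE_max + φ
λ = hc/(KE_max + φ)

Required photon energy:
E_photon = KE_max + φ = 2.53 + 2.74 = 5.27 eV

Required wavelength:
λ = hc/E_photon = (6.626×10⁻³⁴)(3×10⁸) / (5.27 × 1.602×10⁻¹⁹)
λ = 235.26 nm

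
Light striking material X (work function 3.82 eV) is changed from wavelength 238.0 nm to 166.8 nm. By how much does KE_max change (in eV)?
2.2237 eV

Using Einstein's equation: KE_max = hc/λ - φ

For λ₁ = 238.0 nm:
KE₁ = hc/λ₁ - φ = 5.2094 - 3.82 = 1.3894 eV

For λ₂ = 166.8 nm:
KE₂ = hc/λ₂ - φ = 7.4331 - 3.82 = 3.6131 eV

Change in KE:
ΔKE = KE₂ - KE₁ = 3.6131 - 1.3894 = 2.2237 eV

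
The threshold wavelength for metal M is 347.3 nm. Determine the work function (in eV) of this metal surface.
3.57 eV

At the threshold wavelength, photon energy equals work function:
φ = hc/λ₀

Calculating:
φ = (6.626×10⁻³⁴ J·s)(3×10⁸ m/s) / (347.3×10⁻⁹ m)
φ = 3.57 eV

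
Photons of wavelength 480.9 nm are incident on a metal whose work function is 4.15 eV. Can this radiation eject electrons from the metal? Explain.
No

For photoemission, the photon energy must exceed the work function.

Photon energy: E = hc/λ = 2.5782 eV
Work function: φ = 4.15 eV

Since E_photon (2.5782 eV) < φ (4.15 eV), photoemission will NOT occur.
The threshold wavelength is λ₀ = hc/φ = 298.8 nm.
Since 480.9 nm > 298.8 nm, the photons lack sufficient energy.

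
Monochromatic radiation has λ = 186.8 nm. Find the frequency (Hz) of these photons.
1.6049e+15 Hz

Using the wave equation: c = fλ

Solving for frequency:
f = c/λ = (3×10⁸ m/s) / (186.8×10⁻⁹ m)
f = 1.6049e+15 Hz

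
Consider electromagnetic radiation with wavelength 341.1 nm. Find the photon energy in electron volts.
3.6348 eV

Using E = hf = hc/λ:

E = hc/λ = (6.626×10⁻³⁴ J·s)(3×10⁸ m/s) / (341.1×10⁻⁹ m)
E = 3.6348 eV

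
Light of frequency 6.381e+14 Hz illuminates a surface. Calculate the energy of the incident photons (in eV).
2.6390 eV

Using E = hf:

E = hf = (6.626×10⁻³⁴ J·s)(6.381e+14 Hz)
E = 2.6390 eV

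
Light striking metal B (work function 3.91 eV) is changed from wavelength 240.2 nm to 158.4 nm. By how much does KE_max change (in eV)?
2.6656 eV

Using Einstein's equation: KE_max = hc/λ - φ

For λ₁ = 240.2 nm:
KE₁ = hc/λ₁ - φ = 5.1617 - 3.91 = 1.2517 eV

For λ₂ = 158.4 nm:
KE₂ = hc/λ₂ - φ = 7.8273 - 3.91 = 3.9173 eV

Change in KE:
ΔKE = KE₂ - KE₁ = 3.9173 - 1.2517 = 2.6656 eV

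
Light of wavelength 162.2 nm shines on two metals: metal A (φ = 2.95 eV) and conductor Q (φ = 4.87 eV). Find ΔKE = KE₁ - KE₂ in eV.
1.9200 eV

Using KE_max = hc/λ - φ for each metal:

Photon energy: E = hc/λ = 7.6439 eV

For metal A (φ₁ = 2.95 eV):
KE₁ = E - φ₁ = 7.6439 - 2.95 = 4.6939 eV

For conductor Q (φ₂ = 4.87 eV):
KE₂ = E - φ₂ = 7.6439 - 4.87 = 2.7739 eV

Difference:
ΔKE = KE₁ - KE₂ = 4.6939 - 2.7739 = 1.9200 eV

Note: The difference equals the difference in work functions: 4.87 - 2.95 = 1.92 eV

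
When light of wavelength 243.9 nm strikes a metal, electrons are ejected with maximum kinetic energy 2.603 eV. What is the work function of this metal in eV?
2.48 eV

From Einstein's photoelectric equation: KE_max = hf - φ = hc/λ - φ

Rearranging for φ:
φ = hc/λ - KE_max

Calculate photon energy:
E_photon = hc/λ = 5.0834 eV

Therefore:
φ = 5.0834 - 2.603 = 2.48 eV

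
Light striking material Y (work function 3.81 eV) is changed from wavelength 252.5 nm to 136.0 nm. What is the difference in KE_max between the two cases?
4.2062 eV

Using Einstein's equation: KE_max = hc/λ - φ

For λ₁ = 252.5 nm:
KE₁ = hc/λ₁ - φ = 4.9103 - 3.81 = 1.1003 eV

For λ₂ = 136.0 nm:
KE₂ = hc/λ₂ - φ = 9.1165 - 3.81 = 5.3065 eV

Change in KE:
ΔKE = KE₂ - KE₁ = 5.3065 - 1.1003 = 4.2062 eV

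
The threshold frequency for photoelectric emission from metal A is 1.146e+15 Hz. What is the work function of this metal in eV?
4.74 eV

At the threshold frequency, photon energy equals work function:
φ = hf₀

Calculating:
φ = (6.626×10⁻³⁴ J·s)(1.146e+15 Hz)
φ = 4.74 eV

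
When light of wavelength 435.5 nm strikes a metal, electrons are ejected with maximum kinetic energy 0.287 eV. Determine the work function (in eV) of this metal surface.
2.56 eV

From Einstein's photoelectric equation: KE_max = hf - φ = hc/λ - φ

Rearranging for φ:
φ = hc/λ - KE_max

Calculate photon energy:
E_photon = hc/λ = 2.8469 eV

Therefore:
φ = 2.8469 - 0.287 = 2.56 eV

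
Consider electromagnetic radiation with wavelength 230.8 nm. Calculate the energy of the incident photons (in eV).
5.3719 eV

Using E = hf = hc/λ:

E = hc/λ = (6.626×10⁻³⁴ J·s)(3×10⁸ m/s) / (230.8×10⁻⁹ m)
E = 5.3719 eV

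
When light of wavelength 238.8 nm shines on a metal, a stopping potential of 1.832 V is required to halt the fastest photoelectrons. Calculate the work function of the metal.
3.36 eV

The stopping potential gives the maximum kinetic energy: KE_max = eV_s = 1.832 eV

From Einstein's photoelectric equation: KE_max = hc/λ - φ
Rearranging: φ = hc/λ - KE_max

Calculate photon energy:
E_photon = hc/λ = (6.626×10⁻³⁴ J·s)(3×10⁸ m/s) / (238.8×10⁻⁹ m) = 5.1920 eV

Therefore:
φ = 5.1920 - 1.832 = 3.36 eV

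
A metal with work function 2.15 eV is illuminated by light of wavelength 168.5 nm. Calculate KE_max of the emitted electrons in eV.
5.2081 eV

Using Einstein's photoelectric equation: KE_max = hf - φ = hc/λ - φ

First, calculate the photon energy:
E_photon = hc/λ = (6.626×10⁻³⁴ J·s)(3×10⁸ m/s) / (168.5×10⁻⁹ m)
E_photon = 7.3581 eV

Then, the maximum kinetic energy:
KE_max = E_photon - φ = 7.3581 eV - 2.15 eV = 5.2081 eV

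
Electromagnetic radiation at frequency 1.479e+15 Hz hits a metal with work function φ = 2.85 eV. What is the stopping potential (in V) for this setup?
3.2667 V

The stopping potential V_s satisfies: eV_s = KE_max

First, find KE_max using Einstein's equation:
E_photon = hf = (6.626×10⁻³⁴ J·s)(1.479e+15 Hz) = 6.1167 eV
KE_max = E_photon - φ = 6.1167 - 2.85 = 3.2667 eV

Since eV_s = KE_max:
V_s = KE_max/e = 3.2667 V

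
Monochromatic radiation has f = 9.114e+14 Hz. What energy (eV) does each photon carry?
3.7692 eV

Using E = hf:

E = hf = (6.626×10⁻³⁴ J·s)(9.114e+14 Hz)
E = 3.7692 eV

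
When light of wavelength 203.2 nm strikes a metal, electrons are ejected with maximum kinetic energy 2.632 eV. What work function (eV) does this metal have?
3.47 eV

From Einstein's photoelectric equation: KE_max = hf - φ = hc/λ - φ

Rearranging for φ:
φ = hc/λ - KE_max

Calculate photon energy:
E_photon = hc/λ = 6.1016 eV

Therefore:
φ = 6.1016 - 2.632 = 3.47 eV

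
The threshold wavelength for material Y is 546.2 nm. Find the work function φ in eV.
2.27 eV

At the threshold wavelength, photon energy equals work function:
φ = hc/λ₀

Calculating:
φ = (6.626×10⁻³⁴ J·s)(3×10⁸ m/s) / (546.2×10⁻⁹ m)
φ = 2.27 eV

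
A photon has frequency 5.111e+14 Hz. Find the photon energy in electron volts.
2.1137 eV

Using E = hf:

E = hf = (6.626×10⁻³⁴ J·s)(5.111e+14 Hz)
E = 2.1137 eV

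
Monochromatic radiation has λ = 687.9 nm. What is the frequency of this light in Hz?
4.3581e+14 Hz

Using the wave equation: c = fλ

Solving for frequency:
f = c/λ = (3×10⁸ m/s) / (687.9×10⁻⁹ m)
f = 4.3581e+14 Hz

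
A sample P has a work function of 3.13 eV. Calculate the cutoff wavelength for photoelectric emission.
396.12 nm

The threshold wavelength is when the photon energy equals the work function:
hc/λ₀ = φ

Solving for λ₀:
λ₀ = hc/φ = (6.626×10⁻³⁴ J·s)(3×10⁸ m/s) / (3.13 eV × 1.602×10⁻¹⁹ J/eV)
λ₀ = 396.12 nm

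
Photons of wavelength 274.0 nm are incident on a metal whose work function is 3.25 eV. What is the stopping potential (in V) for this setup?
1.2750 V

The stopping potential V_s satisfies: eV_s = KE_max

First, find KE_max using Einstein's equation:
E_photon = hc/λ = 4.5250 eV
KE_max = E_photon - φ = 4.5250 - 3.25 = 1.2750 eV

Since eV_s = KE_max:
V_s = KE_max/e = 1.2750 V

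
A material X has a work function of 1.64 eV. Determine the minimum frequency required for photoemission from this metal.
3.9655e+14 Hz

The threshold frequency is when the photon energy equals the work function:
hf₀ = φ

Solving for f₀:
f₀ = φ/h = (1.64 eV × 1.602×10⁻¹⁹ J/eV) / (6.626×10⁻³⁴ J·s)
f₀ = 3.9655e+14 Hz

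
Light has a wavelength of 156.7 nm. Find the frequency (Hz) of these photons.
1.9132e+15 Hz

Using the wave equation: c = fλ

Solving for frequency:
f = c/λ = (3×10⁸ m/s) / (156.7×10⁻⁹ m)
f = 1.9132e+15 Hz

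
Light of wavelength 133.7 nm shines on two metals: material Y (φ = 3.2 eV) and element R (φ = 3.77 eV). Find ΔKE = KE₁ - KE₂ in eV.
0.5700 eV

Using KE_max = hc/λ - φ for each metal:

Photon energy: E = hc/λ = 9.2733 eV

For material Y (φ₁ = 3.2 eV):
KE₁ = E - φ₁ = 9.2733 - 3.2 = 6.0733 eV

For element R (φ₂ = 3.77 eV):
KE₂ = E - φ₂ = 9.2733 - 3.77 = 5.5033 eV

Difference:
ΔKE = KE₁ - KE₂ = 6.0733 - 5.5033 = 0.5700 eV

Note: The difference equals the difference in work functions: 3.77 - 3.2 = 0.57 eV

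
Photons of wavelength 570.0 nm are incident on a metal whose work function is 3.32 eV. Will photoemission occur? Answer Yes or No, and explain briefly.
No

For photoemission, the photon energy must exceed the work function.

Photon energy: E = hc/λ = 2.1752 eV
Work function: φ = 3.32 eV

Since E_photon (2.1752 eV) < φ (3.32 eV), photoemission will NOT occur.
The threshold wavelength is λ₀ = hc/φ = 373.4 nm.
Since 570.0 nm > 373.4 nm, the photons lack sufficient energy.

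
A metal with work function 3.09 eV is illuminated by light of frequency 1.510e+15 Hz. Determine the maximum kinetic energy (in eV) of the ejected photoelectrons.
3.1549 eV

Using Einstein's photoelectric equation: KE_max = hf - φ

First, calculate the photon energy:
E_photon = hf = (6.626×10⁻³⁴ J·s)(1.510e+15 Hz)
E_photon = 6.2449 eV

Then, the maximum kinetic energy:
KE_max = E_photon - φ = 6.2449 eV - 3.09 eV = 3.1549 eV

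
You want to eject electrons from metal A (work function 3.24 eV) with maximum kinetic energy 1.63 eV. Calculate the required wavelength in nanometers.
254.59 nm

From Einstein's equation: KE_max = hc/λ - φ

Rearranging for λ:
hc/λ = KE_max + φ
λ = hc/(KE_max + φ)

Required photon energy:
E_photon = KE_max + φ = 1.63 + 3.24 = 4.87 eV

Required wavelength:
λ = hc/E_photon = (6.626×10⁻³⁴)(3×10⁸) / (4.87 × 1.602×10⁻¹⁹)
λ = 254.59 nm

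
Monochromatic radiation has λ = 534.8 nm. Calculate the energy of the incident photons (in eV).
2.3183 eV

Using E = hf = hc/λ:

E = hc/λ = (6.626×10⁻³⁴ J·s)(3×10⁸ m/s) / (534.8×10⁻⁹ m)
E = 2.3183 eV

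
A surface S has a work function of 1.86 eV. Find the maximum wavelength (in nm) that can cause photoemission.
666.58 nm

The threshold wavelength is when the photon energy equals the work function:
hc/λ₀ = φ

Solving for λ₀:
λ₀ = hc/φ = (6.626×10⁻³⁴ J·s)(3×10⁸ m/s) / (1.86 eV × 1.602×10⁻¹⁹ J/eV)
λ₀ = 666.58 nm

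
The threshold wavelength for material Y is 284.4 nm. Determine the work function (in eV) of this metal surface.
4.36 eV

At the threshold wavelength, photon energy equals work function:
φ = hc/λ₀

Calculating:
φ = (6.626×10⁻³⁴ J·s)(3×10⁸ m/s) / (284.4×10⁻⁹ m)
φ = 4.36 eV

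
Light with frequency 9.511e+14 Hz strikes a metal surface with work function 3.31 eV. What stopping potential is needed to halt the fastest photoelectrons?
0.6234 V

The stopping potential V_s satisfies: eV_s = KE_max

First, find KE_max using Einstein's equation:
E_photon = hf = (6.626×10⁻³⁴ J·s)(9.511e+14 Hz) = 3.9334 eV
KE_max = E_photon - φ = 3.9334 - 3.31 = 0.6234 eV

Since eV_s = KE_max:
V_s = KE_max/e = 0.6234 V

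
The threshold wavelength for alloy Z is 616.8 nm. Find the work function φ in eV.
2.01 eV

At the threshold wavelength, photon energy equals work function:
φ = hc/λ₀

Calculating:
φ = (6.626×10⁻³⁴ J·s)(3×10⁸ m/s) / (616.8×10⁻⁹ m)
φ = 2.01 eV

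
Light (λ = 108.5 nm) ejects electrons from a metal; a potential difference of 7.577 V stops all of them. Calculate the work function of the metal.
3.85 eV

The stopping potential gives the maximum kinetic energy: KE_max = eV_s = 7.577 eV

From Einstein's photoelectric equation: KE_max = hc/λ - φ
Rearranging: φ = hc/λ - KE_max

Calculate photon energy:
E_photon = hc/λ = (6.626×10⁻³⁴ J·s)(3×10⁸ m/s) / (108.5×10⁻⁹ m) = 11.4271 eV

Therefore:
φ = 11.4271 - 7.577 = 3.85 eV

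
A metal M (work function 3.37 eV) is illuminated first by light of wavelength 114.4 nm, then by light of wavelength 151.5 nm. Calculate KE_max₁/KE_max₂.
1.5513

Using Einstein's equation: KE_max = hc/λ - φ

For λ₁ = 114.4 nm:
E₁ = hc/λ₁ = 10.8378 eV
KE₁ = E₁ - φ = 10.8378 - 3.37 = 7.4678 eV

For λ₂ = 151.5 nm:
E₂ = hc/λ₂ = 8.1838 eV
KE₂ = E₂ - φ = 8.1838 - 3.37 = 4.8138 eV

Ratio: KE₁/KE₂ = 7.4678/4.8138 = 1.5513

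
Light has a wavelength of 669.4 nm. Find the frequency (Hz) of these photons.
4.4785e+14 Hz

Using the wave equation: c = fλ

Solving for frequency:
f = c/λ = (3×10⁸ m/s) / (669.4×10⁻⁹ m)
f = 4.4785e+14 Hz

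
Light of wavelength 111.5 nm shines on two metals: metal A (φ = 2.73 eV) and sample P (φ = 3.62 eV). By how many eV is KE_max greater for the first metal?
0.8900 eV

Using KE_max = hc/λ - φ for each metal:

Photon energy: E = hc/λ = 11.1197 eV

For metal A (φ₁ = 2.73 eV):
KE₁ = E - φ₁ = 11.1197 - 2.73 = 8.3897 eV

For sample P (φ₂ = 3.62 eV):
KE₂ = E - φ₂ = 11.1197 - 3.62 = 7.4997 eV

Difference:
ΔKE = KE₁ - KE₂ = 8.3897 - 7.4997 = 0.8900 eV

Note: The difference equals the difference in work functions: 3.62 - 2.73 = 0.89 eV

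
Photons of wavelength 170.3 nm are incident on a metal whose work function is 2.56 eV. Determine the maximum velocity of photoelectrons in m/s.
1.2886e+06 m/s

First, find the maximum kinetic energy:
E_photon = hc/λ = 7.2803 eV
KE_max = E_photon - φ = 7.2803 - 2.56 = 4.7203 eV

Convert to Joules: KE_max = 4.7203 × 1.602×10⁻¹⁹ J = 7.5628e-19 J

Then use KE = ½mv² to find velocity:
v = √(2·KE/m) = √(2 × 7.5628e-19 J / 9.109e-31 kg)
v = 1.2886e+06 m/s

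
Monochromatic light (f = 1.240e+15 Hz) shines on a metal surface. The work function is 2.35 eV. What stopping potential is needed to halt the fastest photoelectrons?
2.7782 V

The stopping potential V_s satisfies: eV_s = KE_max

First, find KE_max using Einstein's equation:
E_photon = hf = (6.626×10⁻³⁴ J·s)(1.240e+15 Hz) = 5.1282 eV
KE_max = E_photon - φ = 5.1282 - 2.35 = 2.7782 eV

Since eV_s = KE_max:
V_s = KE_max/e = 2.7782 V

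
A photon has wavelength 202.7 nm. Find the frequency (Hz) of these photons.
1.4790e+15 Hz

Using the wave equation: c = fλ

Solving for frequency:
f = c/λ = (3×10⁸ m/s) / (202.7×10⁻⁹ m)
f = 1.4790e+15 Hz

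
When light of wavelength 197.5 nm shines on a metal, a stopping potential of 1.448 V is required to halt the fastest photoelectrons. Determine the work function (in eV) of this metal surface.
4.83 eV

The stopping potential gives the maximum kinetic energy: KE_max = eV_s = 1.448 eV

From Einstein's photoelectric equation: KE_max = hc/λ - φ
Rearranging: φ = hc/λ - KE_max

Calculate photon energy:
E_photon = hc/λ = (6.626×10⁻³⁴ J·s)(3×10⁸ m/s) / (197.5×10⁻⁹ m) = 6.2777 eV

Therefore:
φ = 6.2777 - 1.448 = 4.83 eV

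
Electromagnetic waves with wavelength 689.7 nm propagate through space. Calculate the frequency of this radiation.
4.3467e+14 Hz

Using the wave equation: c = fλ

Solving for frequency:
f = c/λ = (3×10⁸ m/s) / (689.7×10⁻⁹ m)
f = 4.3467e+14 Hz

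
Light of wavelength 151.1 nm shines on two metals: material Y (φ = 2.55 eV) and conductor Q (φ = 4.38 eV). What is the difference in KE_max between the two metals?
1.8300 eV

Using KE_max = hc/λ - φ for each metal:

Photon energy: E = hc/λ = 8.2054 eV

For material Y (φ₁ = 2.55 eV):
KE₁ = E - φ₁ = 8.2054 - 2.55 = 5.6554 eV

For conductor Q (φ₂ = 4.38 eV):
KE₂ = E - φ₂ = 8.2054 - 4.38 = 3.8254 eV

Difference:
ΔKE = KE₁ - KE₂ = 5.6554 - 3.8254 = 1.8300 eV

Note: The difference equals the difference in work functions: 4.38 - 2.55 = 1.83 eV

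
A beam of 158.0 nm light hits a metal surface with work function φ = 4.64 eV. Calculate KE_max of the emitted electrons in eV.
3.2071 eV

Using Einstein's photoelectric equation: KE_max = hf - φ = hc/λ - φ

First, calculate the photon energy:
E_photon = hc/λ = (6.626×10⁻³⁴ J·s)(3×10⁸ m/s) / (158.0×10⁻⁹ m)
E_photon = 7.8471 eV

Then, the maximum kinetic energy:
KE_max = E_photon - φ = 7.8471 eV - 4.64 eV = 3.2071 eV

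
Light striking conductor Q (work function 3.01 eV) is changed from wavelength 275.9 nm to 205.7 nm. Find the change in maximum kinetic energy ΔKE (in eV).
1.5336 eV

Using Einstein's equation: KE_max = hc/λ - φ

For λ₁ = 275.9 nm:
KE₁ = hc/λ₁ - φ = 4.4938 - 3.01 = 1.4838 eV

For λ₂ = 205.7 nm:
KE₂ = hc/λ₂ - φ = 6.0274 - 3.01 = 3.0174 eV

Change in KE:
ΔKE = KE₂ - KE₁ = 3.0174 - 1.4838 = 1.5336 eV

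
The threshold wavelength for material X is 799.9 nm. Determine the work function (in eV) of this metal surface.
1.55 eV

At the threshold wavelength, photon energy equals work function:
φ = hc/λ₀

Calculating:
φ = (6.626×10⁻³⁴ J·s)(3×10⁸ m/s) / (799.9×10⁻⁹ m)
φ = 1.55 eV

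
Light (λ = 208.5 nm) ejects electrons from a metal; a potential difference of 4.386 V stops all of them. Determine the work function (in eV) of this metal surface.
1.56 eV

The stopping potential gives the maximum kinetic energy: KE_max = eV_s = 4.386 eV

From Einstein's photoelectric equation: KE_max = hc/λ - φ
Rearranging: φ = hc/λ - KE_max

Calculate photon energy:
E_photon = hc/λ = (6.626×10⁻³⁴ J·s)(3×10⁸ m/s) / (208.5×10⁻⁹ m) = 5.9465 eV

Therefore:
φ = 5.9465 - 4.386 = 1.56 eV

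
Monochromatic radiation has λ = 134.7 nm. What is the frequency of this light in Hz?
2.2256e+15 Hz

Using the wave equation: c = fλ

Solving for frequency:
f = c/λ = (3×10⁸ m/s) / (134.7×10⁻⁹ m)
f = 2.2256e+15 Hz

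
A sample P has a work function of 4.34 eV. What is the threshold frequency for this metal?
1.0494e+15 Hz

The threshold frequency is when the photon energy equals the work function:
hf₀ = φ

Solving for f₀:
f₀ = φ/h = (4.34 eV × 1.602×10⁻¹⁹ J/eV) / (6.626×10⁻³⁴ J·s)
f₀ = 1.0494e+15 Hz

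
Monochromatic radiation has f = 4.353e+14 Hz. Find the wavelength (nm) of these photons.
688.70 nm

Using the wave equation: c = fλ

Solving for wavelength:
λ = c/f = (3×10⁸ m/s) / (4.353e+14 Hz)
λ = 688.70 nm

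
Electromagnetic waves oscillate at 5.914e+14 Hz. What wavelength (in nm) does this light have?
506.92 nm

Using the wave equation: c = fλ

Solving for wavelength:
λ = c/f = (3×10⁸ m/s) / (5.914e+14 Hz)
λ = 506.92 nm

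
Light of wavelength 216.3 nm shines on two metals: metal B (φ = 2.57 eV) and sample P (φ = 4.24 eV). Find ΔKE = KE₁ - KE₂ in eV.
1.6700 eV

Using KE_max = hc/λ - φ for each metal:

Photon energy: E = hc/λ = 5.7320 eV

For metal B (φ₁ = 2.57 eV):
KE₁ = E - φ₁ = 5.7320 - 2.57 = 3.1620 eV

For sample P (φ₂ = 4.24 eV):
KE₂ = E - φ₂ = 5.7320 - 4.24 = 1.4920 eV

Difference:
ΔKE = KE₁ - KE₂ = 3.1620 - 1.4920 = 1.6700 eV

Note: The difference equals the difference in work functions: 4.24 - 2.57 = 1.67 eV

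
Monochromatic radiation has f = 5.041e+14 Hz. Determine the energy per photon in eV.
2.0848 eV

Using E = hf:

E = hf = (6.626×10⁻³⁴ J·s)(5.041e+14 Hz)
E = 2.0848 eV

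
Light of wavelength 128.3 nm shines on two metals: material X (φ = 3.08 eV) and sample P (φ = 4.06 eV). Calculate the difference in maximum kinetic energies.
0.9800 eV

Using KE_max = hc/λ - φ for each metal:

Photon energy: E = hc/λ = 9.6636 eV

For material X (φ₁ = 3.08 eV):
KE₁ = E - φ₁ = 9.6636 - 3.08 = 6.5836 eV

For sample P (φ₂ = 4.06 eV):
KE₂ = E - φ₂ = 9.6636 - 4.06 = 5.6036 eV

Difference:
ΔKE = KE₁ - KE₂ = 6.5836 - 5.6036 = 0.9800 eV

Note: The difference equals the difference in work functions: 4.06 - 3.08 = 0.98 eV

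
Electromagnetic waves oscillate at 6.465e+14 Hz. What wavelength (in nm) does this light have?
463.72 nm

Using the wave equation: c = fλ

Solving for wavelength:
λ = c/f = (3×10⁸ m/s) / (6.465e+14 Hz)
λ = 463.72 nm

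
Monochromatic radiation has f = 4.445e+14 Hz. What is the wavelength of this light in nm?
674.45 nm

Using the wave equation: c = fλ

Solving for wavelength:
λ = c/f = (3×10⁸ m/s) / (4.445e+14 Hz)
λ = 674.45 nm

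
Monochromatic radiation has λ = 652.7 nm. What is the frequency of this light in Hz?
4.5931e+14 Hz

Using the wave equation: c = fλ

Solving for frequency:
f = c/λ = (3×10⁸ m/s) / (652.7×10⁻⁹ m)
f = 4.5931e+14 Hz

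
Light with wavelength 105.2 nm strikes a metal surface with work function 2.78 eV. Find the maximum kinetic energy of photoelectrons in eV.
9.0056 eV

Using Einstein's photoelectric equation: KE_max = hf - φ = hc/λ - φ

First, calculate the photon energy:
E_photon = hc/λ = (6.626×10⁻³⁴ J·s)(3×10⁸ m/s) / (105.2×10⁻⁹ m)
E_photon = 11.7856 eV

Then, the maximum kinetic energy:
KE_max = E_photon - φ = 11.7856 eV - 2.78 eV = 9.0056 eV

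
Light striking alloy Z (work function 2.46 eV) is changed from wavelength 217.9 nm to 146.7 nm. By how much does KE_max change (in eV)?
2.7616 eV

Using Einstein's equation: KE_max = hc/λ - φ

For λ₁ = 217.9 nm:
KE₁ = hc/λ₁ - φ = 5.6900 - 2.46 = 3.2300 eV

For λ₂ = 146.7 nm:
KE₂ = hc/λ₂ - φ = 8.4515 - 2.46 = 5.9915 eV

Change in KE:
ΔKE = KE₂ - KE₁ = 5.9915 - 3.2300 = 2.7616 eV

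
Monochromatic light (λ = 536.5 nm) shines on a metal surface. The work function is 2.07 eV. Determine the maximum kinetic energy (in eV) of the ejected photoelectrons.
0.2410 eV

Using Einstein's photoelectric equation: KE_max = hf - φ = hc/λ - φ

First, calculate the photon energy:
E_photon = hc/λ = (6.626×10⁻³⁴ J·s)(3×10⁸ m/s) / (536.5×10⁻⁹ m)
E_photon = 2.3110 eV

Then, the maximum kinetic energy:
KE_max = E_photon - φ = 2.3110 eV - 2.07 eV = 0.2410 eV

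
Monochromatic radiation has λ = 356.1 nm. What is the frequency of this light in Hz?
8.4188e+14 Hz

Using the wave equation: c = fλ

Solving for frequency:
f = c/λ = (3×10⁸ m/s) / (356.1×10⁻⁹ m)
f = 8.4188e+14 Hz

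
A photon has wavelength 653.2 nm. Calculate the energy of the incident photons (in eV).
1.8981 eV

Using E = hf = hc/λ:

E = hc/λ = (6.626×10⁻³⁴ J·s)(3×10⁸ m/s) / (653.2×10⁻⁹ m)
E = 1.8981 eV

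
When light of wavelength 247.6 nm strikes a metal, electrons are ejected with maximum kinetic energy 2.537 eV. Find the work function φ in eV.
2.47 eV

From Einstein's photoelectric equation: KE_max = hf - φ = hc/λ - φ

Rearranging for φ:
φ = hc/λ - KE_max

Calculate photon energy:
E_photon = hc/λ = 5.0074 eV

Therefore:
φ = 5.0074 - 2.537 = 2.47 eV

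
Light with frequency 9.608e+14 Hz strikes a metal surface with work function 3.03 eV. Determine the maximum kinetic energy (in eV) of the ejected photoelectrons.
0.9435 eV

Using Einstein's photoelectric equation: KE_max = hf - φ

First, calculate the photon energy:
E_photon = hf = (6.626×10⁻³⁴ J·s)(9.608e+14 Hz)
E_photon = 3.9735 eV

Then, the maximum kinetic energy:
KE_max = E_photon - φ = 3.9735 eV - 3.03 eV = 0.9435 eV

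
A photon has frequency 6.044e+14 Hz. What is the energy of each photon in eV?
2.4996 eV

Using E = hf:

E = hf = (6.626×10⁻³⁴ J·s)(6.044e+14 Hz)
E = 2.4996 eV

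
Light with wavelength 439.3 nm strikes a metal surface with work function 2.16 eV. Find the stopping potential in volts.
0.6623 V

The stopping potential V_s satisfies: eV_s = KE_max

First, find KE_max using Einstein's equation:
E_photon = hc/λ = 2.8223 eV
KE_max = E_photon - φ = 2.8223 - 2.16 = 0.6623 eV

Since eV_s = KE_max:
V_s = KE_max/e = 0.6623 V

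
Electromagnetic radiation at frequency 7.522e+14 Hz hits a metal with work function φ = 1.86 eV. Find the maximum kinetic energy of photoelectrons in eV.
1.2508 eV

Using Einstein's photoelectric equation: KE_max = hf - φ

First, calculate the photon energy:
E_photon = hf = (6.626×10⁻³⁴ J·s)(7.522e+14 Hz)
E_photon = 3.1108 eV

Then, the maximum kinetic energy:
KE_max = E_photon - φ = 3.1108 eV - 1.86 eV = 1.2508 eV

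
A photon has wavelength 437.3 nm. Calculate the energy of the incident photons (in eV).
2.8352 eV

Using E = hf = hc/λ:

E = hc/λ = (6.626×10⁻³⁴ J·s)(3×10⁸ m/s) / (437.3×10⁻⁹ m)
E = 2.8352 eV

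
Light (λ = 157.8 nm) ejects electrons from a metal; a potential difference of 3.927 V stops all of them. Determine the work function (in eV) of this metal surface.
3.93 eV

The stopping potential gives the maximum kinetic energy: KE_max = eV_s = 3.927 eV

From Einstein's photoelectric equation: KE_max = hc/λ - φ
Rearranging: φ = hc/λ - KE_max

Calculate photon energy:
E_photon = hc/λ = (6.626×10⁻³⁴ J·s)(3×10⁸ m/s) / (157.8×10⁻⁹ m) = 7.8570 eV

Therefore:
φ = 7.8570 - 3.927 = 3.93 eV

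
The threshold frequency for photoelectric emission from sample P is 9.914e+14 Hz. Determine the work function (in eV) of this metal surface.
4.10 eV

At the threshold frequency, photon energy equals work function:
φ = hf₀

Calculating:
φ = (6.626×10⁻³⁴ J·s)(9.914e+14 Hz)
φ = 4.10 eV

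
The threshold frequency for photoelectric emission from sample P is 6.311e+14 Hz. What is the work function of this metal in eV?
2.61 eV

At the threshold frequency, photon energy equals work function:
φ = hf₀

Calculating:
φ = (6.626×10⁻³⁴ J·s)(6.311e+14 Hz)
φ = 2.61 eV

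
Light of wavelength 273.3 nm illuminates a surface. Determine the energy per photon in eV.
4.5366 eV

Using E = hf = hc/λ:

E = hc/λ = (6.626×10⁻³⁴ J·s)(3×10⁸ m/s) / (273.3×10⁻⁹ m)
E = 4.5366 eV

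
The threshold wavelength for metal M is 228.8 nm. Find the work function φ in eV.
5.42 eV

At the threshold wavelength, photon energy equals work function:
φ = hc/λ₀

Calculating:
φ = (6.626×10⁻³⁴ J·s)(3×10⁸ m/s) / (228.8×10⁻⁹ m)
φ = 5.42 eV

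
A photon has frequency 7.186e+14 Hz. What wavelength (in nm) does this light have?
417.19 nm

Using the wave equation: c = fλ

Solving for wavelength:
λ = c/f = (3×10⁸ m/s) / (7.186e+14 Hz)
λ = 417.19 nm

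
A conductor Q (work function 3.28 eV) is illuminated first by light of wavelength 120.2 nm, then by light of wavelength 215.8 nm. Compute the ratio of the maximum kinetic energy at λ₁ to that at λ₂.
2.8535

Using Einstein's equation: KE_max = hc/λ - φ

For λ₁ = 120.2 nm:
E₁ = hc/λ₁ = 10.3148 eV
KE₁ = E₁ - φ = 10.3148 - 3.28 = 7.0348 eV

For λ₂ = 215.8 nm:
E₂ = hc/λ₂ = 5.7453 eV
KE₂ = E₂ - φ = 5.7453 - 3.28 = 2.4653 eV

Ratio: KE₁/KE₂ = 7.0348/2.4653 = 2.8535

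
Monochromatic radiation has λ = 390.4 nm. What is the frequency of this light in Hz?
7.6791e+14 Hz

Using the wave equation: c = fλ

Solving for frequency:
f = c/λ = (3×10⁸ m/s) / (390.4×10⁻⁹ m)
f = 7.6791e+14 Hz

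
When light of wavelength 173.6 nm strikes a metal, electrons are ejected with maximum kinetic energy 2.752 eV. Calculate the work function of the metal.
4.39 eV

From Einstein's photoelectric equation: KE_max = hf - φ = hc/λ - φ

Rearranging for φ:
φ = hc/λ - KE_max

Calculate photon energy:
E_photon = hc/λ = 7.1419 eV

Therefore:
φ = 7.1419 - 2.752 = 4.39 eV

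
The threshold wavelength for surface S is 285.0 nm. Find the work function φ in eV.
4.35 eV

At the threshold wavelength, photon energy equals work function:
φ = hc/λ₀

Calculating:
φ = (6.626×10⁻³⁴ J·s)(3×10⁸ m/s) / (285.0×10⁻⁹ m)
φ = 4.35 eV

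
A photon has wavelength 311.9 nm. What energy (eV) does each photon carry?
3.9751 eV

Using E = hf = hc/λ:

E = hc/λ = (6.626×10⁻³⁴ J·s)(3×10⁸ m/s) / (311.9×10⁻⁹ m)
E = 3.9751 eV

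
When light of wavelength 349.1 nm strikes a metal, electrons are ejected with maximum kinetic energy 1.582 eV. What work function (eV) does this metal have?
1.97 eV

From Einstein's photoelectric equation: KE_max = hf - φ = hc/λ - φ

Rearranging for φ:
φ = hc/λ - KE_max

Calculate photon energy:
E_photon = hc/λ = 3.5515 eV

Therefore:
φ = 3.5515 - 1.582 = 1.97 eV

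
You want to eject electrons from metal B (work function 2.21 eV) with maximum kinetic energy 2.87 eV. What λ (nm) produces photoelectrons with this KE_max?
244.06 nm

From Einstein's equation: KE_max = hc/λ - φ

Rearranging for λ:
hc/λ = KE_max + φ
λ = hc/(KE_max + φ)

Required photon energy:
E_photon = KE_max + φ = 2.87 + 2.21 = 5.08 eV

Required wavelength:
λ = hc/E_photon = (6.626×10⁻³⁴)(3×10⁸) / (5.08 × 1.602×10⁻¹⁹)
λ = 244.06 nm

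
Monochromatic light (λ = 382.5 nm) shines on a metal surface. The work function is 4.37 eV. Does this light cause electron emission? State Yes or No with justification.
No

For photoemission, the photon energy must exceed the work function.

Photon energy: E = hc/λ = 3.2414 eV
Work function: φ = 4.37 eV

Since E_photon (3.2414 eV) < φ (4.37 eV), photoemission will NOT occur.
The threshold wavelength is λ₀ = hc/φ = 283.7 nm.
Since 382.5 nm > 283.7 nm, the photons lack sufficient energy.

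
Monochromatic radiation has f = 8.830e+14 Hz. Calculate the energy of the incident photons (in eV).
3.6518 eV

Using E = hf:

E = hf = (6.626×10⁻³⁴ J·s)(8.830e+14 Hz)
E = 3.6518 eV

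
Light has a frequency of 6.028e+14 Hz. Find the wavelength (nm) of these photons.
497.33 nm

Using the wave equation: c = fλ

Solving for wavelength:
λ = c/f = (3×10⁸ m/s) / (6.028e+14 Hz)
λ = 497.33 nm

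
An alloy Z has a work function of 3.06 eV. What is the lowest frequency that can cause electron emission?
7.3990e+14 Hz

The threshold frequency is when the photon energy equals the work function:
hf₀ = φ

Solving for f₀:
f₀ = φ/h = (3.06 eV × 1.602×10⁻¹⁹ J/eV) / (6.626×10⁻³⁴ J·s)
f₀ = 7.3990e+14 Hz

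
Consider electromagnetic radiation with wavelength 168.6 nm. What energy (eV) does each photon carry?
7.3537 eV

Using E = hf = hc/λ:

E = hc/λ = (6.626×10⁻³⁴ J·s)(3×10⁸ m/s) / (168.6×10⁻⁹ m)
E = 7.3537 eV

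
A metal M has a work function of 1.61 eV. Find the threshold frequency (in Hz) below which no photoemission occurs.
3.8930e+14 Hz

The threshold frequency is when the photon energy equals the work function:
hf₀ = φ

Solving for f₀:
f₀ = φ/h = (1.61 eV × 1.602×10⁻¹⁹ J/eV) / (6.626×10⁻³⁴ J·s)
f₀ = 3.8930e+14 Hz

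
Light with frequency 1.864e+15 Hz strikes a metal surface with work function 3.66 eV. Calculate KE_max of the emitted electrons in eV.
4.0489 eV

Using Einstein's photoelectric equation: KE_max = hf - φ

First, calculate the photon energy:
E_photon = hf = (6.626×10⁻³⁴ J·s)(1.864e+15 Hz)
E_photon = 7.7089 eV

Then, the maximum kinetic energy:
KE_max = E_photon - φ = 7.7089 eV - 3.66 eV = 4.0489 eV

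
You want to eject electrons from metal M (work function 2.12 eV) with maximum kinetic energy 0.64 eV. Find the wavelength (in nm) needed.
449.22 nm

From Einstein's equation: KE_max = hc/λ - φ

Rearranging for λ:
hc/λ = KE_max + φ
λ = hc/(KE_max + φ)

Required photon energy:
E_photon = KE_max + φ = 0.64 + 2.12 = 2.76 eV

Required wavelength:
λ = hc/E_photon = (6.626×10⁻³⁴)(3×10⁸) / (2.76 × 1.602×10⁻¹⁹)
λ = 449.22 nm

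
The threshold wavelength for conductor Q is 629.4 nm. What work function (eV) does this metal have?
1.97 eV

At the threshold wavelength, photon energy equals work function:
φ = hc/λ₀

Calculating:
φ = (6.626×10⁻³⁴ J·s)(3×10⁸ m/s) / (629.4×10⁻⁹ m)
φ = 1.97 eV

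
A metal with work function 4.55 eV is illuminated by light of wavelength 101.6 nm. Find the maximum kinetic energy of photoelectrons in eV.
7.6532 eV

Using Einstein's photoelectric equation: KE_max = hf - φ = hc/λ - φ

First, calculate the photon energy:
E_photon = hc/λ = (6.626×10⁻³⁴ J·s)(3×10⁸ m/s) / (101.6×10⁻⁹ m)
E_photon = 12.2032 eV

Then, the maximum kinetic energy:
KE_max = E_photon - φ = 12.2032 eV - 4.55 eV = 7.6532 eV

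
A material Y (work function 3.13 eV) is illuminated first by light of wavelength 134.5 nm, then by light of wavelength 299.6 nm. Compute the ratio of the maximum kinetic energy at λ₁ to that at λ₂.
6.0379

Using Einstein's equation: KE_max = hc/λ - φ

For λ₁ = 134.5 nm:
E₁ = hc/λ₁ = 9.2182 eV
KE₁ = E₁ - φ = 9.2182 - 3.13 = 6.0882 eV

For λ₂ = 299.6 nm:
E₂ = hc/λ₂ = 4.1383 eV
KE₂ = E₂ - φ = 4.1383 - 3.13 = 1.0083 eV

Ratio: KE₁/KE₂ = 6.0882/1.0083 = 6.0379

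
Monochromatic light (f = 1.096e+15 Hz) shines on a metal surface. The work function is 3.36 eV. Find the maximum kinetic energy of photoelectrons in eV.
1.1727 eV

Using Einstein's photoelectric equation: KE_max = hf - φ

First, calculate the photon energy:
E_photon = hf = (6.626×10⁻³⁴ J·s)(1.096e+15 Hz)
E_photon = 4.5327 eV

Then, the maximum kinetic energy:
KE_max = E_photon - φ = 4.5327 eV - 3.36 eV = 1.1727 eV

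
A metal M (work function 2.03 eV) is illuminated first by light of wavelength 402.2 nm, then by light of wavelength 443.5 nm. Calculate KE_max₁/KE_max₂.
1.3750

Using Einstein's equation: KE_max = hc/λ - φ

For λ₁ = 402.2 nm:
E₁ = hc/λ₁ = 3.0827 eV
KE₁ = E₁ - φ = 3.0827 - 2.03 = 1.0527 eV

For λ₂ = 443.5 nm:
E₂ = hc/λ₂ = 2.7956 eV
KE₂ = E₂ - φ = 2.7956 - 2.03 = 0.7656 eV

Ratio: KE₁/KE₂ = 1.0527/0.7656 = 1.3750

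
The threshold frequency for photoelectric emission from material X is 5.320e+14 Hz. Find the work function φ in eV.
2.20 eV

At the threshold frequency, photon energy equals work function:
φ = hf₀

Calculating:
φ = (6.626×10⁻³⁴ J·s)(5.320e+14 Hz)
φ = 2.20 eV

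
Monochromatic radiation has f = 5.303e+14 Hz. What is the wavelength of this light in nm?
565.33 nm

Using the wave equation: c = fλ

Solving for wavelength:
λ = c/f = (3×10⁸ m/s) / (5.303e+14 Hz)
λ = 565.33 nm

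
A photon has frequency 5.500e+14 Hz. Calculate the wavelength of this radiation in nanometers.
545.08 nm

Using the wave equation: c = fλ

Solving for wavelength:
λ = c/f = (3×10⁸ m/s) / (5.500e+14 Hz)
λ = 545.08 nm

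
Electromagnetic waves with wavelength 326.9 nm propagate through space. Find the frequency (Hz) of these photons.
9.1708e+14 Hz

Using the wave equation: c = fλ

Solving for frequency:
f = c/λ = (3×10⁸ m/s) / (326.9×10⁻⁹ m)
f = 9.1708e+14 Hz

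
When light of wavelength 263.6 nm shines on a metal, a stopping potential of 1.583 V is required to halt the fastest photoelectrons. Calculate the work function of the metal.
3.12 eV

The stopping potential gives the maximum kinetic energy: KE_max = eV_s = 1.583 eV

From Einstein's photoelectric equation: KE_max = hc/λ - φ
Rearranging: φ = hc/λ - KE_max

Calculate photon energy:
E_photon = hc/λ = (6.626×10⁻³⁴ J·s)(3×10⁸ m/s) / (263.6×10⁻⁹ m) = 4.7035 eV

Therefore:
φ = 4.7035 - 1.583 = 3.12 eV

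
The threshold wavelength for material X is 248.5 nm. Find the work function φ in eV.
4.99 eV

At the threshold wavelength, photon energy equals work function:
φ = hc/λ₀

Calculating:
φ = (6.626×10⁻³⁴ J·s)(3×10⁸ m/s) / (248.5×10⁻⁹ m)
φ = 4.99 eV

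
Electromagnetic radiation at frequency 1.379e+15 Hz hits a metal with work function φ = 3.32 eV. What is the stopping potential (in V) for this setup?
2.3831 V

The stopping potential V_s satisfies: eV_s = KE_max

First, find KE_max using Einstein's equation:
E_photon = hf = (6.626×10⁻³⁴ J·s)(1.379e+15 Hz) = 5.7031 eV
KE_max = E_photon - φ = 5.7031 - 3.32 = 2.3831 eV

Since eV_s = KE_max:
V_s = KE_max/e = 2.3831 V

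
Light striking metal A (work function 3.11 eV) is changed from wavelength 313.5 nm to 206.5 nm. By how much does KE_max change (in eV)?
2.0492 eV

Using Einstein's equation: KE_max = hc/λ - φ

For λ₁ = 313.5 nm:
KE₁ = hc/λ₁ - φ = 3.9548 - 3.11 = 0.8448 eV

For λ₂ = 206.5 nm:
KE₂ = hc/λ₂ - φ = 6.0041 - 3.11 = 2.8941 eV

Change in KE:
ΔKE = KE₂ - KE₁ = 2.8941 - 0.8448 = 2.0492 eV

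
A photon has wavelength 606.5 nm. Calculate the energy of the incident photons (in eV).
2.0443 eV

Using E = hf = hc/λ:

E = hc/λ = (6.626×10⁻³⁴ J·s)(3×10⁸ m/s) / (606.5×10⁻⁹ m)
E = 2.0443 eV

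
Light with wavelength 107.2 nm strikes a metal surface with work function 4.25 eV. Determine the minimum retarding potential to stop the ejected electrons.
7.3157 V

The stopping potential V_s satisfies: eV_s = KE_max

First, find KE_max using Einstein's equation:
E_photon = hc/λ = 11.5657 eV
KE_max = E_photon - φ = 11.5657 - 4.25 = 7.3157 eV

Since eV_s = KE_max:
V_s = KE_max/e = 7.3157 V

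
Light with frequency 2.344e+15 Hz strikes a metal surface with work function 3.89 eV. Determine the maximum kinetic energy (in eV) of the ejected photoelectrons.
5.8040 eV

Using Einstein's photoelectric equation: KE_max = hf - φ

First, calculate the photon energy:
E_photon = hf = (6.626×10⁻³⁴ J·s)(2.344e+15 Hz)
E_photon = 9.6940 eV

Then, the maximum kinetic energy:
KE_max = E_photon - φ = 9.6940 eV - 3.89 eV = 5.8040 eV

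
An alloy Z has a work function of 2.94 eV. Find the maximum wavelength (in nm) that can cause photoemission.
421.71 nm

The threshold wavelength is when the photon energy equals the work function:
hc/λ₀ = φ

Solving for λ₀:
λ₀ = hc/φ = (6.626×10⁻³⁴ J·s)(3×10⁸ m/s) / (2.94 eV × 1.602×10⁻¹⁹ J/eV)
λ₀ = 421.71 nm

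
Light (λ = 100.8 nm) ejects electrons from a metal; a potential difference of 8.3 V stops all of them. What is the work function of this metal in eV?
4.00 eV

The stopping potential gives the maximum kinetic energy: KE_max = eV_s = 8.3 eV

From Einstein's photoelectric equation: KE_max = hc/λ - φ
Rearranging: φ = hc/λ - KE_max

Calculate photon energy:
E_photon = hc/λ = (6.626×10⁻³⁴ J·s)(3×10⁸ m/s) / (100.8×10⁻⁹ m) = 12.3000 eV

Therefore:
φ = 12.3000 - 8.3 = 4.00 eV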